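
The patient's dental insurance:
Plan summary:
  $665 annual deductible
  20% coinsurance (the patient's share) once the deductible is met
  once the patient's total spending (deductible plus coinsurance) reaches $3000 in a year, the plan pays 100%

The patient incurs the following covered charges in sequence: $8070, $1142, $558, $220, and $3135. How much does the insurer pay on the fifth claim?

Claim 1 — $8070: $665 to deductible, leaving $7405; coinsurance $7405 × 20% = $1481. Patient pays $2146; OOP now $2146. Insurer: $8070 − $2146 = $5924.
Claim 2 — $1142: 20% coinsurance on $1142 = $228.40. Patient pays $228.40; OOP now $2374.40. Insurer: $1142 − $228.40 = $913.60.
Claim 3 — $558: deductible already satisfied, so patient's share is 20% × $558 = $111.60. Cost to patient: $111.60. OOP to date $2486. Plan pays $558 − $111.60 = $446.40.
Claim 4 — $220: 20% coinsurance on $220 = $44. Cost to patient: $44. OOP to date $2530. Insurer: $220 − $44 = $176.
Claim 5 — $3135: deductible already satisfied, so patient's share is 20% × $3135 = $627. That would push OOP to $3157, over the $3000 cap, so patient pays $3000 − $2530 = $470. Insurer: $3135 − $470 = $2665.

$2665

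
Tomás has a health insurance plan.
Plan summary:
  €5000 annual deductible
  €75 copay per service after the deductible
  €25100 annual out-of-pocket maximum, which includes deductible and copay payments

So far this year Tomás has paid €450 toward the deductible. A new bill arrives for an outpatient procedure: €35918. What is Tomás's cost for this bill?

€4625

Remaining deductible: €5000 − €450 = €4550.
The remaining €31368 (= €35918 − €4550) moves to the copay.
Copay on this service: €75.
That puts the patient's cost at €4550 + €75 = €4625 before any cap.
Year-to-date out-of-pocket becomes €450 + €4625 = €5075, still under the €25100 maximum, so no cap applies.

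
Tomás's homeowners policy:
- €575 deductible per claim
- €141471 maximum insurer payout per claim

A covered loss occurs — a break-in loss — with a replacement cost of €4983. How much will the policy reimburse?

Less the €575 deductible: €4983 − €575 = €4408.
€4408 ≤ €141471, so the limit doesn't bind; insurer pays €4408.

€4408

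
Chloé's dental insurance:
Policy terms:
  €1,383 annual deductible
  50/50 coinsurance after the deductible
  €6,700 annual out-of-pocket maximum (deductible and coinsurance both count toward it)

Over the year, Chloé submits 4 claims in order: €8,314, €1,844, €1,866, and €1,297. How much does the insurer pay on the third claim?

Claim 1 (€8,314): €1,383 to deductible, leaving €6,931; coinsurance €6,931 × 50% = €3,465.50. Patient owes €4,848.50 (running OOP €4,848.50). Insurer: €8,314 − €4,848.50 = €3,465.50.
Claim 2 (€1,844): deductible met; 50% of €1,844 = €922. Patient owes €922 (running OOP €5,770.50). Insurer: €1,844 − €922 = €922.
Claim 3 (€1,866): deductible already satisfied, so patient's share is 50% × €1,866 = €933. That would push OOP to €6,703.50, over the €6,700 cap, so patient pays €6,700 − €5,770.50 = €929.50. Plan pays €1,866 − €929.50 = €936.50.

€936.50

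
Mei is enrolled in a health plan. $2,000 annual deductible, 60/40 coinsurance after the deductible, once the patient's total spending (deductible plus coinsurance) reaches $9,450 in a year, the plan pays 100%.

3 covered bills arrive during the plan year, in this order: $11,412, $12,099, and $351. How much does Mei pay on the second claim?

$3,685.20

Claim 1 — $11,412: $2,000 finishes the deductible; $9,412 goes to coinsurance; patient's 40% is $3,764.80. Cost to patient: $5,764.80. OOP to date $5,764.80.
Claim 2 — $12,099: 40% coinsurance on $12,099 = $4,839.60. That would push OOP to $10,604.40, over the $9,450 cap, so patient pays $9,450 − $5,764.80 = $3,685.20.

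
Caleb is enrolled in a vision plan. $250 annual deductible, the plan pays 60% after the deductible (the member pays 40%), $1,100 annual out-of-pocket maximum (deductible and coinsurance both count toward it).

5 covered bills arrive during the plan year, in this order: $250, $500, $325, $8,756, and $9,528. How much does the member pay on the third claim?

Bill 1, $250: entire amount goes to the deductible. Member pays $250; OOP now $250.
Bill 2, $500: 40% coinsurance on $500 = $200. Member owes $200 (running OOP $450).
Bill 3, $325: deductible already satisfied, so member's share is 40% × $325 = $130. Cost to member: $130. OOP to date $580.

$130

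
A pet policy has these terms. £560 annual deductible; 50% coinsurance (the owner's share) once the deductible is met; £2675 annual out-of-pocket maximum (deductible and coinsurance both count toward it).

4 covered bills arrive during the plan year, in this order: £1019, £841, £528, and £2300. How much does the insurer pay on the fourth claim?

Bill 1, £1019: £560 to deductible, leaving £459; owner's 50% is £229.50. Cost to owner: £789.50. OOP to date £789.50. Insurer: £1019 − £789.50 = £229.50.
Bill 2, £841: 50% coinsurance on £841 = £420.50. Owner pays £420.50; OOP now £1210. Plan pays £841 − £420.50 = £420.50.
Bill 3, £528: deductible met; 50% of £528 = £264. Cost to owner: £264. OOP to date £1474. Insurer: £528 − £264 = £264.
Bill 4, £2300: deductible met; 50% of £2300 = £1150. Cost to owner: £1150. OOP to date £2624. Plan pays £2300 − £1150 = £1150.

£1150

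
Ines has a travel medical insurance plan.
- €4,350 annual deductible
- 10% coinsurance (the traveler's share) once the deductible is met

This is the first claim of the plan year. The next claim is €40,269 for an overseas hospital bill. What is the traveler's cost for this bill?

Deductible not yet touched, so the first €4,350 of the bill goes to the deductible.
The remaining €35,919 (= €40,269 − €4,350) moves to coinsurance.
Traveler's 10% share of €35,919 is €3,591.90.
That puts the traveler's cost at €4,350 + €3,591.90 = €7,941.90.

€7,941.90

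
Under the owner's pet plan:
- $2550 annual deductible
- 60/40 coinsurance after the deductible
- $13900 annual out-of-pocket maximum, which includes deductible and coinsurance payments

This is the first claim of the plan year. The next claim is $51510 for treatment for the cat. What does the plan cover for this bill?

Nothing has been paid toward the $2550 deductible, so the first $2550 of this charge is applied there.
That leaves $51510 − $2550 = $48960 for coinsurance.
Coinsurance: $48960 × 40% = $19584.
So the owner owes $2550 + $19584 = $22134 before any cap.
Adding $22134 to the $0 already spent would give $22134, which exceeds the $13900 cap; the owner pays just $13900 − $0 = $13900.
The insurer covers the remainder: $51510 − $13900 = $37610.

$37610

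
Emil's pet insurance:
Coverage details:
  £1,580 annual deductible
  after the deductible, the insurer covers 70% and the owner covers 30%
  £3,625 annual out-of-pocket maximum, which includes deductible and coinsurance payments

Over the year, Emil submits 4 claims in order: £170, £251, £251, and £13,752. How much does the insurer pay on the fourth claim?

£10,799

#1 (£170): fully absorbed by the deductible. Owner pays £170; OOP now £170. Insurer: £170 − £170 = £0.
#2 (£251): all of it applies to the deductible. Owner owes £251 (running OOP £421). Plan pays £251 − £251 = £0.
#3 (£251): entire amount goes to the deductible. Cost to owner: £251. OOP to date £672. Insurer: £251 − £251 = £0.
#4 (£13,752): £908 to deductible, leaving £12,844; 30% of £12,844 = £3,853.20. Deductible plus coinsurance: £908 + £3,853.20 = £4,761.20. OOP would hit £5,433.20 > £3,625, so the cap limits the owner to £3,625 − £672 = £2,953. Plan pays £13,752 − £2,953 = £10,799.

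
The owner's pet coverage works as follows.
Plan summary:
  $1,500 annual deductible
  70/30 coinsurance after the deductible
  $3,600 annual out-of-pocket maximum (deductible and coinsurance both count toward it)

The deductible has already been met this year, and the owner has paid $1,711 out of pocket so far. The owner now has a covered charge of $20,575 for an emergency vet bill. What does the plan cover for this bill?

$18,686

With the deductible met, the entire $20,575 is subject to coinsurance.
Owner's 30% share of $20,575 is $6,172.50.
Year-to-date out-of-pocket would reach $1,711 + $6,172.50 = $7,883.50, above the $3,600 maximum, so the owner pays only $3,600 − $1,711 = $1,889.
The insurer covers the remainder: $20,575 − $1,889 = $18,686.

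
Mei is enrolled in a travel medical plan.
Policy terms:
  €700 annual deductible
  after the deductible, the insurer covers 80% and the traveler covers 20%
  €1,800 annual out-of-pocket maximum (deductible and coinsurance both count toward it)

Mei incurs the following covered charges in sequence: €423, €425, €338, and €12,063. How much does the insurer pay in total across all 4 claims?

#1 (€423): all of it applies to the deductible. Traveler owes €423 (running OOP €423). Plan pays €423 − €423 = €0.
#2 (€425): €277 finishes the deductible; €148 goes to coinsurance; traveler's 20% is €29.60. Traveler owes €306.60 (running OOP €729.60). Insurer: €425 − €306.60 = €118.40.
#3 (€338): deductible met; 20% of €338 = €67.60. Cost to traveler: €67.60. OOP to date €797.20. Plan pays €338 − €67.60 = €270.40.
#4 (€12,063): 20% coinsurance on €12,063 = €2,412.60. That would push OOP to €3,209.80, over the €1,800 cap, so traveler pays €1,800 − €797.20 = €1,002.80. Plan pays €12,063 − €1,002.80 = €11,060.20.
Insurer total = bills − traveler's total = €13,249 − €1,800 = €11,449.

€11,449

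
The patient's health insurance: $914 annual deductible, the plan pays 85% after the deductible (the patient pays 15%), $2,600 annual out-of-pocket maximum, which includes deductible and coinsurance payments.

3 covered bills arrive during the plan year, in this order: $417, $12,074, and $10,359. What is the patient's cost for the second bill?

#1 ($417): all of it applies to the deductible. Patient owes $417 (running OOP $417).
#2 ($12,074): $497 to deductible, leaving $11,577; patient's 15% is $1,736.55. Deductible plus coinsurance: $497 + $1,736.55 = $2,233.55. OOP would hit $2,650.55 > $2,600, so the cap limits the patient to $2,600 − $417 = $2,183.

$2,183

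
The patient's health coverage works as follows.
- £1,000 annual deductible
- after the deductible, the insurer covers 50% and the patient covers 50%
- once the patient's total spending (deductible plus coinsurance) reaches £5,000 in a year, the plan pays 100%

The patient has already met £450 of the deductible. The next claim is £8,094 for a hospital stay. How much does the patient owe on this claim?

Deductible still to meet: £1,000 − £450 = £550.
After the £550 deductible portion, £8,094 − £550 = £7,544 is subject to coinsurance.
Coinsurance: £7,544 × 50% = £3,772.
So the patient owes £550 + £3,772 = £4,322 before any cap.
Cumulative spending £450 + £4,322 = £4,772 stays under the £5,000 maximum.

£4,322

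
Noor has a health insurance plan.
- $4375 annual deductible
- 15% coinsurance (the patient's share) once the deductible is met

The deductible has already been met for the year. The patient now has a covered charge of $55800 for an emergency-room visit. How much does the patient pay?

$8370

The deductible is already satisfied, so the full bill goes to coinsurance.
Patient's 15% share of $55800 is $8370.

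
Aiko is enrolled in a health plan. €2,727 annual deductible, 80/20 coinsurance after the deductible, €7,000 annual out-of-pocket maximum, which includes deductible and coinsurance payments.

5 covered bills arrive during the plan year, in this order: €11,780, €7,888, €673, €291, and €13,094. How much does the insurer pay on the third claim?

#1 (€11,780): deductible takes €2,727, €9,053 remains; patient's 20% is €1,810.60. Patient owes €4,537.60 (running OOP €4,537.60). Insurer: €11,780 − €4,537.60 = €7,242.40.
#2 (€7,888): 20% coinsurance on €7,888 = €1,577.60. Cost to patient: €1,577.60. OOP to date €6,115.20. Plan pays €7,888 − €1,577.60 = €6,310.40.
#3 (€673): 20% coinsurance on €673 = €134.60. Cost to patient: €134.60. OOP to date €6,249.80. Insurer: €673 − €134.60 = €538.40.

€538.40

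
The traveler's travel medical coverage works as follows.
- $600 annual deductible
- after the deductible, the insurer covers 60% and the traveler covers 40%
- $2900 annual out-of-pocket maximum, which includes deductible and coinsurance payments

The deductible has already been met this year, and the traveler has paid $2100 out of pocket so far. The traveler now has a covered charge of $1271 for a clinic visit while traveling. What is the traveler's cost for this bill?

The deductible is already satisfied, so the full bill goes to coinsurance.
Traveler's 40% share of $1271 is $508.40.
Cumulative spending $2100 + $508.40 = $2608.40 stays under the $2900 maximum.

$508.40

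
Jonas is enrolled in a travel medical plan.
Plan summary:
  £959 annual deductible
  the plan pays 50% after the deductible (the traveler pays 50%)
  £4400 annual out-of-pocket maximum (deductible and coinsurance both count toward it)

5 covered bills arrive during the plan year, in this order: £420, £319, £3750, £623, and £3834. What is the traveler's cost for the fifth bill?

#1 (£420): fully absorbed by the deductible. Traveler owes £420 (running OOP £420).
#2 (£319): entire amount goes to the deductible. Cost to traveler: £319. OOP to date £739.
#3 (£3750): £220 to deductible, leaving £3530; 50% of £3530 = £1765. Traveler pays £1985; OOP now £2724.
#4 (£623): 50% coinsurance on £623 = £311.50. Cost to traveler: £311.50. OOP to date £3035.50.
#5 (£3834): deductible already satisfied, so traveler's share is 50% × £3834 = £1917. Adding that to £3035.50 gives £4952.50, past the £4400 cap; traveler pays only £4400 − £3035.50 = £1364.50.

£1364.50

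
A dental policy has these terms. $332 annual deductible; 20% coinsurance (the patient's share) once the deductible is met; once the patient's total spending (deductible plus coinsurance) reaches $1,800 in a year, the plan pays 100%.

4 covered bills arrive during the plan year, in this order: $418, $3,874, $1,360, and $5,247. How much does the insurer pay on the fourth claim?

Claim 1 — $418: $332 to deductible, leaving $86; coinsurance $86 × 20% = $17.20. Patient pays $349.20; OOP now $349.20. Insurer: $418 − $349.20 = $68.80.
Claim 2 — $3,874: 20% coinsurance on $3,874 = $774.80. Patient pays $774.80; OOP now $1,124. Insurer: $3,874 − $774.80 = $3,099.20.
Claim 3 — $1,360: 20% coinsurance on $1,360 = $272. Patient owes $272 (running OOP $1,396). Insurer: $1,360 − $272 = $1,088.
Claim 4 — $5,247: 20% coinsurance on $5,247 = $1,049.40. OOP would hit $2,445.40 > $1,800, so the cap limits the patient to $1,800 − $1,396 = $404. Insurer: $5,247 − $404 = $4,843.

$4,843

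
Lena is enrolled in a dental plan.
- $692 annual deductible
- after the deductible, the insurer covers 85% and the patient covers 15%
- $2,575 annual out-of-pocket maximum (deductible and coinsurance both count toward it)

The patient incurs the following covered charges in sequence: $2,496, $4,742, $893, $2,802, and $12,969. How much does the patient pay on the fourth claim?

$420.30

Claim 1 — $2,496: $692 to deductible, leaving $1,804; 15% of $1,804 = $270.60. Cost to patient: $962.60. OOP to date $962.60.
Claim 2 — $4,742: 15% coinsurance on $4,742 = $711.30. Cost to patient: $711.30. OOP to date $1,673.90.
Claim 3 — $893: 15% coinsurance on $893 = $133.95. Patient owes $133.95 (running OOP $1,807.85).
Claim 4 — $2,802: deductible already satisfied, so patient's share is 15% × $2,802 = $420.30. Cost to patient: $420.30. OOP to date $2,228.15.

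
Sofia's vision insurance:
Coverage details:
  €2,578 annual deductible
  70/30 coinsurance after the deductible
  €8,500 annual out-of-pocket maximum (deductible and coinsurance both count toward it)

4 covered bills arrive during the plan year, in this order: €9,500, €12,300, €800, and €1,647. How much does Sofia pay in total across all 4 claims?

€8,500

Bill 1, €9,500: €2,578 finishes the deductible; €6,922 goes to coinsurance; member's 30% is €2,076.60. Member owes €4,654.60 (running OOP €4,654.60).
Bill 2, €12,300: deductible met; 30% of €12,300 = €3,690. Member pays €3,690; OOP now €8,344.60.
Bill 3, €800: deductible met; 30% of €800 = €240. OOP would hit €8,584.60 > €8,500, so the cap limits the member to €8,500 − €8,344.60 = €155.40.
Bill 4, €1,647: 30% coinsurance on €1,647 = €494.10. Adding that to €8,500 gives €8,994.10, past the €8,500 cap; member pays only €8,500 − €8,500 = €0.
Summing the member's payments: €4,654.60 + €3,690 + €155.40 + €0 = €8,500.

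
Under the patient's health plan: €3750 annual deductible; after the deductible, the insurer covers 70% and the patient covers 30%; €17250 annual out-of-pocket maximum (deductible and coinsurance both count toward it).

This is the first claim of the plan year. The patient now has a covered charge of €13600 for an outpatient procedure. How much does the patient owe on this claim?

Nothing has been paid toward the €3750 deductible, so the first €3750 of this charge is applied there.
The remaining €9850 (= €13600 − €3750) moves to coinsurance.
Patient's 30% share of €9850 is €2955.
So the patient owes €3750 + €2955 = €6705 before any cap.
Total out-of-pocket so far would be €0 + €6705 = €6705, below the €17250 cap — no reduction.

€6705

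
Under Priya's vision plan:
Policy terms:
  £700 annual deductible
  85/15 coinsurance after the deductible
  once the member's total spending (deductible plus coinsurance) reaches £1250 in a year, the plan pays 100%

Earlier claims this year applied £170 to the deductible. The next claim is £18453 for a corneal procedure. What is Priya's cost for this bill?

£1080

Remaining deductible: £700 − £170 = £530.
That leaves £18453 − £530 = £17923 for coinsurance.
Member's 15% share of £17923 is £2688.45.
Member responsibility before any cap: £530 + £2688.45 = £3218.45.
That would bring total out-of-pocket to £3388.45, past the £1250 cap. The member is capped at £1250 − £170 = £1080 on this claim.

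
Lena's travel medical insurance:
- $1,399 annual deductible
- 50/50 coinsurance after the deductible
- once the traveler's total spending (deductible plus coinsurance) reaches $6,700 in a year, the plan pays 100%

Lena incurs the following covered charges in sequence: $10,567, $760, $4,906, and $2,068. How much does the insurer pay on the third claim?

$4,569

#1 ($10,567): $1,399 to deductible, leaving $9,168; coinsurance $9,168 × 50% = $4,584. Traveler pays $5,983; OOP now $5,983. Plan pays $10,567 − $5,983 = $4,584.
#2 ($760): deductible met; 50% of $760 = $380. Cost to traveler: $380. OOP to date $6,363. Insurer: $760 − $380 = $380.
#3 ($4,906): 50% coinsurance on $4,906 = $2,453. That would push OOP to $8,816, over the $6,700 cap, so traveler pays $6,700 − $6,363 = $337. Plan pays $4,906 − $337 = $4,569.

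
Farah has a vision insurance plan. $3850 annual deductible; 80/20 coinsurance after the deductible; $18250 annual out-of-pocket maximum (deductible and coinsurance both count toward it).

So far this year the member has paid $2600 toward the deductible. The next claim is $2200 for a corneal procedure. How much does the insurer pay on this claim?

$760

Remaining deductible: $3850 − $2600 = $1250.
The remaining $950 (= $2200 − $1250) moves to coinsurance.
Coinsurance: $950 × 20% = $190.
Member responsibility before any cap: $1250 + $190 = $1440.
Cumulative spending $2600 + $1440 = $4040 stays under the $18250 maximum.
The plan picks up $2200 − $1440 = $760.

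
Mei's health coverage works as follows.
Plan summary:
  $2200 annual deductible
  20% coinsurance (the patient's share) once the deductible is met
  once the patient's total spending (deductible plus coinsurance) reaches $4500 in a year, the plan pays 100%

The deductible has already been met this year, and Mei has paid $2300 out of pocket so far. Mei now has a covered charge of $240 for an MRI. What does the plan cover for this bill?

The deductible is already satisfied, so the full bill goes to coinsurance.
Patient's 20% share of $240 is $48.
Year-to-date out-of-pocket becomes $2300 + $48 = $2348, still under the $4500 maximum, so no cap applies.
The insurer covers the remainder: $240 − $48 = $192.

$192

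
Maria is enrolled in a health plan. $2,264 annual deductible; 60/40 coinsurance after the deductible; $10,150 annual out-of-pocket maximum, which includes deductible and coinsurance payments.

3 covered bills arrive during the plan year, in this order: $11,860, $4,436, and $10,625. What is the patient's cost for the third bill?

Claim 1 ($11,860): $2,264 finishes the deductible; $9,596 goes to coinsurance; patient's 40% is $3,838.40. Patient pays $6,102.40; OOP now $6,102.40.
Claim 2 ($4,436): deductible met; 40% of $4,436 = $1,774.40. Cost to patient: $1,774.40. OOP to date $7,876.80.
Claim 3 ($10,625): 40% coinsurance on $10,625 = $4,250. OOP would hit $12,126.80 > $10,150, so the cap limits the patient to $10,150 − $7,876.80 = $2,273.20.

$2,273.20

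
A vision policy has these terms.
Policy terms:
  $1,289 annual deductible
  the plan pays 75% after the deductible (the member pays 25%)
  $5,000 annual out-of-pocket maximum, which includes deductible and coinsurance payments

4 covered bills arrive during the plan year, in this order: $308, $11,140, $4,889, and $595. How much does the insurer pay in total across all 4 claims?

Claim 1 ($308): all of it applies to the deductible. Cost to member: $308. OOP to date $308. Plan pays $308 − $308 = $0.
Claim 2 ($11,140): deductible takes $981, $10,159 remains; member's 25% is $2,539.75. Member owes $3,520.75 (running OOP $3,828.75). Plan pays $11,140 − $3,520.75 = $7,619.25.
Claim 3 ($4,889): deductible already satisfied, so member's share is 25% × $4,889 = $1,222.25. OOP would hit $5,051 > $5,000, so the cap limits the member to $5,000 − $3,828.75 = $1,171.25. Plan pays $4,889 − $1,171.25 = $3,717.75.
Claim 4 ($595): deductible met; 25% of $595 = $148.75. That would push OOP to $5,148.75, over the $5,000 cap, so member pays $5,000 − $5,000 = $0. Plan pays $595 − $0 = $595.
Insurer total = bills − member's total = $16,932 − $5,000 = $11,932.

$11,932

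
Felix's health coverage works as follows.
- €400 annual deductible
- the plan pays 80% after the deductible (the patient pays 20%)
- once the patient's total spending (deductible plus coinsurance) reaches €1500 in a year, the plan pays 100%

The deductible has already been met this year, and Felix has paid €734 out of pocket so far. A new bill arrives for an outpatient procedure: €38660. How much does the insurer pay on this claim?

With the deductible met, the entire €38660 is subject to coinsurance.
Coinsurance: €38660 × 20% = €7732.
Adding €7732 to the €734 already spent would give €8466, which exceeds the €1500 cap; the patient pays just €1500 − €734 = €766.
The insurer covers the remainder: €38660 − €766 = €37894.

€37894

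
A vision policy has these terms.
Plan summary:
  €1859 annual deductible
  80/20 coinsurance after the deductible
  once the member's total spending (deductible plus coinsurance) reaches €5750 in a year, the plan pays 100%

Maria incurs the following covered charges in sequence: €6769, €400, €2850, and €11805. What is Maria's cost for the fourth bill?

€2259

#1 (€6769): €1859 to deductible, leaving €4910; member's 20% is €982. Member pays €2841; OOP now €2841.
#2 (€400): 20% coinsurance on €400 = €80. Member pays €80; OOP now €2921.
#3 (€2850): deductible met; 20% of €2850 = €570. Member pays €570; OOP now €3491.
#4 (€11805): deductible already satisfied, so member's share is 20% × €11805 = €2361. OOP would hit €5852 > €5750, so the cap limits the member to €5750 − €3491 = €2259.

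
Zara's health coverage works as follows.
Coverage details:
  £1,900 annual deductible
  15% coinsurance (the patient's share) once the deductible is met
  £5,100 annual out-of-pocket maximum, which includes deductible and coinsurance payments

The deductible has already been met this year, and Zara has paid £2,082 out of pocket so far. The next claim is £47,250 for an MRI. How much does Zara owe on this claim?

The deductible is already satisfied, so the full bill goes to coinsurance.
Patient's 15% share of £47,250 is £7,087.50.
Year-to-date out-of-pocket would reach £2,082 + £7,087.50 = £9,169.50, above the £5,100 maximum, so the patient pays only £5,100 − £2,082 = £3,018.

£3,018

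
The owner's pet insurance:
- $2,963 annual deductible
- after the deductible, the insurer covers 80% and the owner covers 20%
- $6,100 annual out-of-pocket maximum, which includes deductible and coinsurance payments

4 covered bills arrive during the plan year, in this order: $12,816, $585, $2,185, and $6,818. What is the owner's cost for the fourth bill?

$612.40

Claim 1 ($12,816): $2,963 to deductible, leaving $9,853; 20% of $9,853 = $1,970.60. Owner pays $4,933.60; OOP now $4,933.60.
Claim 2 ($585): deductible already satisfied, so owner's share is 20% × $585 = $117. Owner owes $117 (running OOP $5,050.60).
Claim 3 ($2,185): 20% coinsurance on $2,185 = $437. Owner pays $437; OOP now $5,487.60.
Claim 4 ($6,818): deductible already satisfied, so owner's share is 20% × $6,818 = $1,363.60. Adding that to $5,487.60 gives $6,851.20, past the $6,100 cap; owner pays only $6,100 − $5,487.60 = $612.40.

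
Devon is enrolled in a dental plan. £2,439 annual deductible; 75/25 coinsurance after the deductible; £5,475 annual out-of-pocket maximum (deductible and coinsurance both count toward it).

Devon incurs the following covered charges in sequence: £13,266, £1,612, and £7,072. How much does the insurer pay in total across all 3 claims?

Bill 1, £13,266: deductible takes £2,439, £10,827 remains; patient's 25% is £2,706.75. Patient owes £5,145.75 (running OOP £5,145.75). Insurer: £13,266 − £5,145.75 = £8,120.25.
Bill 2, £1,612: deductible already satisfied, so patient's share is 25% × £1,612 = £403. Adding that to £5,145.75 gives £5,548.75, past the £5,475 cap; patient pays only £5,475 − £5,145.75 = £329.25. Plan pays £1,612 − £329.25 = £1,282.75.
Bill 3, £7,072: 25% coinsurance on £7,072 = £1,768. OOP would hit £7,243 > £5,475, so the cap limits the patient to £5,475 − £5,475 = £0. Insurer: £7,072 − £0 = £7,072.
Insurer total = bills − patient's total = £21,950 − £5,475 = £16,475.

£16,475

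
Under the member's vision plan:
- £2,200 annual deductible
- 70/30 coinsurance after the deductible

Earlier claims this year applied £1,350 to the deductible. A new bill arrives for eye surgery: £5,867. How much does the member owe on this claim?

£1,350 of the £2,200 deductible is already met, leaving £850.
After the £850 deductible portion, £5,867 − £850 = £5,017 is subject to coinsurance.
30% of £5,017 = £1,505.10 falls to the member.
That puts the member's cost at £850 + £1,505.10 = £2,355.10.

£2,355.10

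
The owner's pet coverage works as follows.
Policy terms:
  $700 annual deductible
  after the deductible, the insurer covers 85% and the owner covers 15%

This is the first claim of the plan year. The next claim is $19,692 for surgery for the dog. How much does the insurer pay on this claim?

$16,143.20

Nothing has been paid toward the $700 deductible, so the first $700 of this charge is applied there.
After the $700 deductible portion, $19,692 − $700 = $18,992 is subject to coinsurance.
15% of $18,992 = $2,848.80 falls to the owner.
So the owner owes $700 + $2,848.80 = $3,548.80.
The insurer covers the remainder: $19,692 − $3,548.80 = $16,143.20.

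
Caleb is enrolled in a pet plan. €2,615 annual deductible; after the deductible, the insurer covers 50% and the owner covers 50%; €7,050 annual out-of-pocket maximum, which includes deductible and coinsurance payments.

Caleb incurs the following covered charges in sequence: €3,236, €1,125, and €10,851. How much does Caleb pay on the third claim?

€3,562

#1 (€3,236): €2,615 to deductible, leaving €621; owner's 50% is €310.50. Owner owes €2,925.50 (running OOP €2,925.50).
#2 (€1,125): 50% coinsurance on €1,125 = €562.50. Owner owes €562.50 (running OOP €3,488).
#3 (€10,851): deductible already satisfied, so owner's share is 50% × €10,851 = €5,425.50. That would push OOP to €8,913.50, over the €7,050 cap, so owner pays €7,050 − €3,488 = €3,562.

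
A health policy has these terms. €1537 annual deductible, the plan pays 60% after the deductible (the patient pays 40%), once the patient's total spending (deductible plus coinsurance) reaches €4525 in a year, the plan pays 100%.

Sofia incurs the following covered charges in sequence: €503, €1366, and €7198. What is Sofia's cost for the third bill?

Bill 1, €503: all of it applies to the deductible. Patient owes €503 (running OOP €503).
Bill 2, €1366: deductible takes €1034, €332 remains; patient's 40% is €132.80. Patient pays €1166.80; OOP now €1669.80.
Bill 3, €7198: deductible already satisfied, so patient's share is 40% × €7198 = €2879.20. OOP would hit €4549 > €4525, so the cap limits the patient to €4525 − €1669.80 = €2855.20.

€2855.20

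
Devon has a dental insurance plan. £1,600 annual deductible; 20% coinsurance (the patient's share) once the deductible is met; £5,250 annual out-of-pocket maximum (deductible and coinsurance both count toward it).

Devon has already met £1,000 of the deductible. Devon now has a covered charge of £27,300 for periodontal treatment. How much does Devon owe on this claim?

£4,250

Remaining deductible: £1,600 − £1,000 = £600.
After the £600 deductible portion, £27,300 − £600 = £26,700 is subject to coinsurance.
Patient's 20% share of £26,700 is £5,340.
So the patient owes £600 + £5,340 = £5,940 before any cap.
That would bring total out-of-pocket to £6,940, past the £5,250 cap. The patient is capped at £5,250 − £1,000 = £4,250 on this claim.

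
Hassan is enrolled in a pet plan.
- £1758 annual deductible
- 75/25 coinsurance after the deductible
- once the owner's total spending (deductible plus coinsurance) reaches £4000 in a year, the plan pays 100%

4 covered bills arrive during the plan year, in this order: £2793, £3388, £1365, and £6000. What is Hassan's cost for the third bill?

£341.25

Bill 1, £2793: deductible takes £1758, £1035 remains; owner's 25% is £258.75. Cost to owner: £2016.75. OOP to date £2016.75.
Bill 2, £3388: deductible already satisfied, so owner's share is 25% × £3388 = £847. Cost to owner: £847. OOP to date £2863.75.
Bill 3, £1365: 25% coinsurance on £1365 = £341.25. Cost to owner: £341.25. OOP to date £3205.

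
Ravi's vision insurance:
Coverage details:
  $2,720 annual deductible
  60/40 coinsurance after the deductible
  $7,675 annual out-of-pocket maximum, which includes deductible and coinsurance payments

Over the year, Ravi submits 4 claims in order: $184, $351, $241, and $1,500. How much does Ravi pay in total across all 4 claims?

Bill 1, $184: all of it applies to the deductible. Cost to member: $184. OOP to date $184.
Bill 2, $351: all of it applies to the deductible. Member pays $351; OOP now $535.
Bill 3, $241: fully absorbed by the deductible. Cost to member: $241. OOP to date $776.
Bill 4, $1,500: entire amount goes to the deductible. Cost to member: $1,500. OOP to date $2,276.
Summing the member's payments: $184 + $351 + $241 + $1,500 = $2,276.

$2,276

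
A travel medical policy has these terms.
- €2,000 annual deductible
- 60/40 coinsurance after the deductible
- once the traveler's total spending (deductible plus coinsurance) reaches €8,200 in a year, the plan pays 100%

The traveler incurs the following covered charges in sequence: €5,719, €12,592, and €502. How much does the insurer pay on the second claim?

€7,879.60

Bill 1, €5,719: €2,000 finishes the deductible; €3,719 goes to coinsurance; 40% of €3,719 = €1,487.60. Traveler pays €3,487.60; OOP now €3,487.60. Insurer: €5,719 − €3,487.60 = €2,231.40.
Bill 2, €12,592: deductible already satisfied, so traveler's share is 40% × €12,592 = €5,036.80. OOP would hit €8,524.40 > €8,200, so the cap limits the traveler to €8,200 − €3,487.60 = €4,712.40. Insurer: €12,592 − €4,712.40 = €7,879.60.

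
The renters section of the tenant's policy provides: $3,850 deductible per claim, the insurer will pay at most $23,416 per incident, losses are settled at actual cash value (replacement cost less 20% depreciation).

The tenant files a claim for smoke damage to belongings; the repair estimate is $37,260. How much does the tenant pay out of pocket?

Actual cash value after 20% depreciation: $37,260 × 80% = $29,808.
Less the $3,850 deductible: $29,808 − $3,850 = $25,958.
$25,958 exceeds the $23,416 limit, so the insurer pays the limit: $23,416.
Tenant's share is the uncovered remainder: $37,260 − $23,416 = $13,844.

$13,844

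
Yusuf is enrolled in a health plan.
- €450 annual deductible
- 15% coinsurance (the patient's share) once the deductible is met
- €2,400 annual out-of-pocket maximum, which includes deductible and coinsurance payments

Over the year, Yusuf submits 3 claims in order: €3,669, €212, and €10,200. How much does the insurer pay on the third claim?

Claim 1 (€3,669): deductible takes €450, €3,219 remains; coinsurance €3,219 × 15% = €482.85. Patient pays €932.85; OOP now €932.85. Plan pays €3,669 − €932.85 = €2,736.15.
Claim 2 (€212): deductible met; 15% of €212 = €31.80. Cost to patient: €31.80. OOP to date €964.65. Plan pays €212 − €31.80 = €180.20.
Claim 3 (€10,200): deductible met; 15% of €10,200 = €1,530. OOP would hit €2,494.65 > €2,400, so the cap limits the patient to €2,400 − €964.65 = €1,435.35. Insurer: €10,200 − €1,435.35 = €8,764.65.

€8,764.65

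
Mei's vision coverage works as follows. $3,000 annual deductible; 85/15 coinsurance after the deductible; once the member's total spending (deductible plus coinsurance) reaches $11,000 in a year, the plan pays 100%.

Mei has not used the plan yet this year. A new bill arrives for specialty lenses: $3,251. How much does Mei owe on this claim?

The full $3,000 deductible is still open; $3,000 of this bill applies to it.
The remaining $251 (= $3,251 − $3,000) moves to coinsurance.
15% of $251 = $37.65 falls to the member.
So the member owes $3,000 + $37.65 = $3,037.65 before any cap.
Year-to-date out-of-pocket becomes $0 + $3,037.65 = $3,037.65, still under the $11,000 maximum, so no cap applies.

$3,037.65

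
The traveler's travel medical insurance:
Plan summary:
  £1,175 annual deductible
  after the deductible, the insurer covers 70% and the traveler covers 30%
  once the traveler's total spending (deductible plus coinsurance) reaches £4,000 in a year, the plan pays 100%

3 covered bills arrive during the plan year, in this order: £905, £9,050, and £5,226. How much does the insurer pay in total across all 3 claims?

£11,181

Bill 1, £905: all of it applies to the deductible. Traveler owes £905 (running OOP £905). Plan pays £905 − £905 = £0.
Bill 2, £9,050: £270 to deductible, leaving £8,780; coinsurance £8,780 × 30% = £2,634. Traveler owes £2,904 (running OOP £3,809). Plan pays £9,050 − £2,904 = £6,146.
Bill 3, £5,226: 30% coinsurance on £5,226 = £1,567.80. Adding that to £3,809 gives £5,376.80, past the £4,000 cap; traveler pays only £4,000 − £3,809 = £191. Plan pays £5,226 − £191 = £5,035.
Insurer total = bills − traveler's total = £15,181 − £4,000 = £11,181.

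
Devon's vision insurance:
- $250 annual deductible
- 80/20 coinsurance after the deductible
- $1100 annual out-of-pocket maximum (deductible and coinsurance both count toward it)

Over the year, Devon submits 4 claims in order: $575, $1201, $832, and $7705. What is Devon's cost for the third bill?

Claim 1 — $575: deductible takes $250, $325 remains; coinsurance $325 × 20% = $65. Member pays $315; OOP now $315.
Claim 2 — $1201: deductible met; 20% of $1201 = $240.20. Member owes $240.20 (running OOP $555.20).
Claim 3 — $832: deductible met; 20% of $832 = $166.40. Member owes $166.40 (running OOP $721.60).

$166.40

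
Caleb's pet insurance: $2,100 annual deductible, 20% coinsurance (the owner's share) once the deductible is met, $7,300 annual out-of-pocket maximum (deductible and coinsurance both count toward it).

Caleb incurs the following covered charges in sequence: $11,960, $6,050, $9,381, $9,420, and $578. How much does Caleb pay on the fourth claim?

Claim 1 — $11,960: $2,100 finishes the deductible; $9,860 goes to coinsurance; owner's 20% is $1,972. Owner pays $4,072; OOP now $4,072.
Claim 2 — $6,050: 20% coinsurance on $6,050 = $1,210. Owner owes $1,210 (running OOP $5,282).
Claim 3 — $9,381: deductible met; 20% of $9,381 = $1,876.20. Owner owes $1,876.20 (running OOP $7,158.20).
Claim 4 — $9,420: deductible met; 20% of $9,420 = $1,884. Adding that to $7,158.20 gives $9,042.20, past the $7,300 cap; owner pays only $7,300 − $7,158.20 = $141.80.

$141.80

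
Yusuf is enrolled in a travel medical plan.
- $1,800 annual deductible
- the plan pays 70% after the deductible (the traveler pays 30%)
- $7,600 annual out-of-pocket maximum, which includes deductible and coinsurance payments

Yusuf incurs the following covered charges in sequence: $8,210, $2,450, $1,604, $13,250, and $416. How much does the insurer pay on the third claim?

Bill 1, $8,210: deductible takes $1,800, $6,410 remains; traveler's 30% is $1,923. Traveler pays $3,723; OOP now $3,723. Insurer: $8,210 − $3,723 = $4,487.
Bill 2, $2,450: deductible already satisfied, so traveler's share is 30% × $2,450 = $735. Traveler pays $735; OOP now $4,458. Insurer: $2,450 − $735 = $1,715.
Bill 3, $1,604: 30% coinsurance on $1,604 = $481.20. Traveler owes $481.20 (running OOP $4,939.20). Insurer: $1,604 − $481.20 = $1,122.80.

$1,122.80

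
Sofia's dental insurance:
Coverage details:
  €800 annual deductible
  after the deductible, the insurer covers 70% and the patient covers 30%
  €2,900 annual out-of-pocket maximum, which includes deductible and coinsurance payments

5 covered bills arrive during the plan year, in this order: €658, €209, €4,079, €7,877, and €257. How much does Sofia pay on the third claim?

€1,223.70

Claim 1 — €658: entire amount goes to the deductible. Patient pays €658; OOP now €658.
Claim 2 — €209: €142 finishes the deductible; €67 goes to coinsurance; 30% of €67 = €20.10. Patient pays €162.10; OOP now €820.10.
Claim 3 — €4,079: 30% coinsurance on €4,079 = €1,223.70. Cost to patient: €1,223.70. OOP to date €2,043.80.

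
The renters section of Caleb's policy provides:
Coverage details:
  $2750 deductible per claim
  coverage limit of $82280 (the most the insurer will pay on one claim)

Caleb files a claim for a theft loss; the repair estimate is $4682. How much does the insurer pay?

After the deductible, $4682 − $2750 = $1932 remains.
$1932 is within the $82280 limit, so the insurer pays $1932.

$1932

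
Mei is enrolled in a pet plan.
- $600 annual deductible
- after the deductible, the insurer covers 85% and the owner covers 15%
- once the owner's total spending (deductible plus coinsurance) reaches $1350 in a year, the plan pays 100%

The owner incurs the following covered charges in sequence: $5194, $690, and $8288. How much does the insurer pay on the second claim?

Claim 1 — $5194: deductible takes $600, $4594 remains; 15% of $4594 = $689.10. Owner pays $1289.10; OOP now $1289.10. Plan pays $5194 − $1289.10 = $3904.90.
Claim 2 — $690: 15% coinsurance on $690 = $103.50. That would push OOP to $1392.60, over the $1350 cap, so owner pays $1350 − $1289.10 = $60.90. Insurer: $690 − $60.90 = $629.10.

$629.10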